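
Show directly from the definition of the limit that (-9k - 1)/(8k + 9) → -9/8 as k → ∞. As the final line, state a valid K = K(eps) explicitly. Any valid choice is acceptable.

K = (73/64)/eps

Fix eps > 0. For k ≥ 1, |(-9k - 1)/(8k + 9) + 9/8| = |73|/(8(8k + 9)) = 73/(8(8k + 9)).
Since 8k + 9 ≥ 8k for k ≥ 1, this is ≤ 73/(8·8k) = (73/64)/k.
So |(-9k - 1)/(8k + 9) + 9/8| < eps whenever k > (73/64)/eps.
Take K = (73/64)/eps. If k > K then |(-9k - 1)/(8k + 9) + 9/8| ≤ (73/64)/k < eps.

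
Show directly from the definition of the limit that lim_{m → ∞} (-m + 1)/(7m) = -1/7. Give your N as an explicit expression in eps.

N = (1/7)/eps

Suppose eps > 0. For m ≥ 1, |(-m + 1)/(7m) + 1/7| = |7|/(7(7m)) = 7/(7(7m)).
Since 7m ≥ 7m for m ≥ 1, this is ≤ 7/(7·7m) = (1/7)/m.
So |(-m + 1)/(7m) + 1/7| < eps whenever m > (1/7)/eps.
Take N = (1/7)/eps. If m > N then |(-m + 1)/(7m) + 1/7| ≤ (1/7)/m < eps.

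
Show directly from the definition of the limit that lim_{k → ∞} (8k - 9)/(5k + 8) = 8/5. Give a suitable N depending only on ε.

N = (109/25)/ε

Fix ε > 0. For k ≥ 1, |(8k - 9)/(5k + 8) − (8/5)| = |-109|/(5(5k + 8)) = 109/(5(5k + 8)).
Since 5k + 8 ≥ 5k for k ≥ 1, this is ≤ 109/(5·5k) = (109/25)/k.
So |(8k - 9)/(5k + 8) − (8/5)| < ε whenever k > (109/25)/ε.
Take N = (109/25)/ε. If k > N then |(8k - 9)/(5k + 8) − (8/5)| ≤ (109/25)/k < ε.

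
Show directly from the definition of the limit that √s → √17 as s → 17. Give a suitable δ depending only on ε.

Let ε > 0. We want δ > 0 such that 0 < |s − 17| < δ implies |√s − √17| < ε.
Multiplying by the conjugate, |√s − √17| = |s − 17|/(√s + √17).
Restrict δ ≤ 17 so that |s − 17| < 17 forces s > 0, and then √s + √17 > √17.
Hence |√s − √17| < |s − 17|/√17, which is < ε once |s − 17| < √17·ε.
Take δ = min(17, √17·ε). If 0 < |s − 17| < δ then s > 0 and |√s − √17| < |s − 17|/√17 < ε.

δ = min(17, √17·ε)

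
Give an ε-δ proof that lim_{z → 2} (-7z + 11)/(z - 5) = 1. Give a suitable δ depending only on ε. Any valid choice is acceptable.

Let ε > 0. We want δ > 0 with 0 < |z − 2| < δ ⇒ |(-7z + 11)/(z - 5) − 1| < ε.
Combining over a common denominator, (-7z + 11)/(z - 5) − 1 = [(-7z + 11)·(-3) − (-3)·(z - 5)] / [(-3)·(z - 5)] = 24(z − 2) / ((-3)(z - 5)).
So |(-7z + 11)/(z - 5) − 1| = 24|z − 2| / (3·|z − 5|).
Restrict δ ≤ 3/2. Then |z − 2| < 3/2 gives |z − 5| = |(z − 2) + (-3)| ≥ 3 − 3/2 = 3/2.
Hence |(-7z + 11)/(z - 5) − 1| < 24|z − 2|/(3·(3/2)) = (16/3)|z − 2|, which is < ε once |z − 2| < (3/16)ε.
Take δ = min(3/2, (3/16)ε). Then 0 < |z − 2| < δ forces both bounds, so |(-7z + 11)/(z - 5) − 1| < ε.

δ = min(3/2, (3/16)ε)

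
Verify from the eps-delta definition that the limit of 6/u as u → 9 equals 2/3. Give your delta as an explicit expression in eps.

Let eps > 0. We seek delta > 0 such that 0 < |u − 9| < delta implies |6/u − (2/3)| < eps.
|6/u − (2/3)| = 6·|9 − u|/(9·|u|) = 6|u − 9|/(9|u|).
Restrict delta ≤ 9/2. Then |u − 9| < 9/2 gives |u| > 9/2, so 9|u| > 81/2.
Then |6/u − (2/3)| < 6|u − 9|/(81/2), which is < eps when |u − 9| < (27/4)eps.
Take delta = min(9/2, (27/4)eps). Then 0 < |u − 9| < delta gives both |u − 9| < 9/2 and |u − 9| < (27/4)eps, so |6/u − (2/3)| < eps.

delta = min(9/2, (27/4)eps)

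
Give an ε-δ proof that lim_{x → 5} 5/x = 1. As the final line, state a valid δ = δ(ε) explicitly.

Let ε > 0 be given. We seek δ > 0 such that 0 < |x − 5| < δ implies |5/x − 1| < ε.
|5/x − 1| = 5·|5 − x|/(5·|x|) = 5|x − 5|/(5|x|).
Require δ ≤ 5/2 so that |x| > 5 − 5/2 = 5/2, hence 5|x| > 25/2.
Then |5/x − 1| < 5|x − 5|/(25/2), which is < ε when |x − 5| < (5/2)ε.
Take δ = min(5/2, (5/2)ε). Then 0 < |x − 5| < δ gives both |x − 5| < 5/2 and |x − 5| < (5/2)ε, so |5/x − 1| < ε.

δ = min(5/2, (5/2)ε)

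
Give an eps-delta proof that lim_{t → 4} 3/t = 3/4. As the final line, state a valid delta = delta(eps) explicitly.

delta = min(2, (8/3)eps)

Let eps > 0 be given. We seek delta > 0 such that 0 < |t − 4| < delta implies |3/t − (3/4)| < eps.
|3/t − (3/4)| = 3·|4 − t|/(4·|t|) = 3|t − 4|/(4|t|).
Require delta ≤ 2 so that |t| > 4 − 2 = 2, hence 4|t| > 8.
Then |3/t − (3/4)| < 3|t − 4|/8, which is < eps when |t − 4| < (8/3)eps.
Take delta = min(2, (8/3)eps). Then 0 < |t − 4| < delta gives both |t − 4| < 2 and |t − 4| < (8/3)eps, so |3/t − (3/4)| < eps.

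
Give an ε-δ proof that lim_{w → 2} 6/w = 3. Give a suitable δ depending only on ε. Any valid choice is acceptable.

δ = min(1, (1/3)ε)

Let ε > 0. We seek δ > 0 such that 0 < |w − 2| < δ implies |6/w − 3| < ε.
|6/w − 3| = 6·|2 − w|/(2·|w|) = 6|w − 2|/(2|w|).
Require δ ≤ 1 so that |w| > 2 − 1 = 1, hence 2|w| > 2.
Then |6/w − 3| < 6|w − 2|/2, which is < ε when |w − 2| < (1/3)ε.
Take δ = min(1, (1/3)ε). Then 0 < |w − 2| < δ gives both |w − 2| < 1 and |w − 2| < (1/3)ε, so |6/w − 3| < ε.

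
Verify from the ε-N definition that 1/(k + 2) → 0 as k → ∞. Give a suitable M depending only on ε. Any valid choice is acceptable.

Let ε > 0 be given. For k ≥ 1, |1/(k + 2) − 0| = 1/(k + 2) ≤ 1/k.
We need 1/k < ε, i.e. k > 1/ε.
Take M = 1/ε. If k > M then |1/(k + 2)| ≤ 1/k < ε.

M = 1/ε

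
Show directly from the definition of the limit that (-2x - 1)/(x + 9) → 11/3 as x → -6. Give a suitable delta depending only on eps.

Let eps > 0. We want delta > 0 with 0 < |x + 6| < delta ⇒ |(-2x - 1)/(x + 9) − (11/3)| < eps.
Combining over a common denominator, (-2x - 1)/(x + 9) − (11/3) = [(-2x - 1)·3 − 11·(x + 9)] / [3·(x + 9)] = -17(x + 6) / (3(x + 9)).
So |(-2x - 1)/(x + 9) − (11/3)| = 17|x + 6| / (3·|x + 9|).
Require delta ≤ 3/2, so |x + 9| ≥ |3| − |x + 6| > 3 − 3/2 = 3/2.
Hence |(-2x - 1)/(x + 9) − (11/3)| < 17|x + 6|/(3·(3/2)) = (34/9)|x + 6|, which is < eps once |x + 6| < (9/34)eps.
Take delta = min(3/2, (9/34)eps). Then 0 < |x + 6| < delta forces both bounds, so |(-2x - 1)/(x + 9) − (11/3)| < eps.

delta = min(3/2, (9/34)eps)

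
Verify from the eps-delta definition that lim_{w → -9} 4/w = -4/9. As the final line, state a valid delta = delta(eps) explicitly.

Let eps > 0. We seek delta > 0 such that 0 < |w + 9| < delta implies |4/w + 4/9| < eps.
|4/w + 4/9| = 4·|-9 − w|/(9·|w|) = 4|w + 9|/(9|w|).
Require delta ≤ 9/2 so that |w| > 9 − 9/2 = 9/2, hence 9|w| > 81/2.
Then |4/w + 4/9| < 4|w + 9|/(81/2), which is < eps when |w + 9| < (81/8)eps.
Take delta = min(9/2, (81/8)eps). Then 0 < |w + 9| < delta gives both |w + 9| < 9/2 and |w + 9| < (81/8)eps, so |4/w + 4/9| < eps.

delta = min(9/2, (81/8)eps)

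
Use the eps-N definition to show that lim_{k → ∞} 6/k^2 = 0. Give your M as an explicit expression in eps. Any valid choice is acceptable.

M = (6/eps)^{1/2}

Let eps > 0 be given. For k ≥ 1, |6/k^2 − 0| = 6/k^2.
6/k^2 < eps ⇔ k^2 > 6/eps ⇔ k > (6/eps)^{1/2}.
Take M = (6/eps)^{1/2}. Then k > M implies 6/k^2 < eps.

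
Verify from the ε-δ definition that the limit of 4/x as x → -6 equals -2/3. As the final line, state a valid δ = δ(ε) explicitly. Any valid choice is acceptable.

Let ε > 0 be given. We seek δ > 0 such that 0 < |x + 6| < δ implies |4/x + 2/3| < ε.
|4/x + 2/3| = 4·|-6 − x|/(6·|x|) = 4|x + 6|/(6|x|).
Require δ ≤ 3 so that |x| > 6 − 3 = 3, hence 6|x| > 18.
Then |4/x + 2/3| < 4|x + 6|/18, which is < ε when |x + 6| < (9/2)ε.
Take δ = min(3, (9/2)ε). Then 0 < |x + 6| < δ gives both |x + 6| < 3 and |x + 6| < (9/2)ε, so |4/x + 2/3| < ε.

δ = min(3, (9/2)ε)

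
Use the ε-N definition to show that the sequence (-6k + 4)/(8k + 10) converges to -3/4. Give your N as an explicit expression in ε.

Let ε > 0. For k ≥ 1, |(-6k + 4)/(8k + 10) + 3/4| = |92|/(8(8k + 10)) = 92/(8(8k + 10)).
Since 8k + 10 ≥ 8k for k ≥ 1, this is ≤ 92/(8·8k) = (23/16)/k.
So |(-6k + 4)/(8k + 10) + 3/4| < ε whenever k > (23/16)/ε.
Take N = (23/16)/ε. If k > N then |(-6k + 4)/(8k + 10) + 3/4| ≤ (23/16)/k < ε.

N = (23/16)/ε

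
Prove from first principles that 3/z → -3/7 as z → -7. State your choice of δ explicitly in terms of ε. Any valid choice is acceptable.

Suppose ε > 0. We seek δ > 0 such that 0 < |z + 7| < δ implies |3/z + 3/7| < ε.
|3/z + 3/7| = 3·|-7 − z|/(7·|z|) = 3|z + 7|/(7|z|).
Restrict δ ≤ 7/2. Then |z + 7| < 7/2 gives |z| > 7/2, so 7|z| > 49/2.
Then |3/z + 3/7| < 3|z + 7|/(49/2), which is < ε when |z + 7| < (49/6)ε.
Take δ = min(7/2, (49/6)ε). Then 0 < |z + 7| < δ gives both |z + 7| < 7/2 and |z + 7| < (49/6)ε, so |3/z + 3/7| < ε.

δ = min(7/2, (49/6)ε)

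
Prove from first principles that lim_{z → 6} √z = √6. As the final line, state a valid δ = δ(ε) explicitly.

Let ε > 0. We want δ > 0 such that 0 < |z − 6| < δ implies |√z − √6| < ε.
Rationalise: √z − √6 = (z − 6)/(√z + √6), so |√z − √6| = |z − 6|/(√z + √6).
Restrict δ ≤ 6 so that |z − 6| < 6 forces z > 0, and then √z + √6 > √6.
Hence |√z − √6| < |z − 6|/√6, which is < ε once |z − 6| < √6·ε.
Take δ = min(6, √6·ε). If 0 < |z − 6| < δ then z > 0 and |√z − √6| < |z − 6|/√6 < ε.

δ = min(6, √6·ε)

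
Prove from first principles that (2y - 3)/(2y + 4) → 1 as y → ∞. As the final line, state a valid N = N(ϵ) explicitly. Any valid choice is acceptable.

Let ϵ > 0 be given. We seek N > 0 such that y > N implies |(2y - 3)/(2y + 4) − 1| < ϵ.
(2y - 3)/(2y + 4) − 1 = (2(2y - 3) − 2(2y + 4)) / (2(2y + 4)) = -14/(2(2y + 4)).
For y > 0 we have 2y + 4 > 2y, so |(2y - 3)/(2y + 4) − 1| = 14/(2(2y + 4)) < 14/(2·2y) = (7/2)/y.
Thus |(2y - 3)/(2y + 4) − 1| < ϵ whenever y > (7/2)/ϵ.
Take N = (7/2)/ϵ. If y > N then |(2y - 3)/(2y + 4) − 1| < (7/2)/y < ϵ.

N = (7/2)/ϵ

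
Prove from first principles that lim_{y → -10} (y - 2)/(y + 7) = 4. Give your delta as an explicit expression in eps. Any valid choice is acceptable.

Let eps > 0. We want delta > 0 with 0 < |y + 10| < delta ⇒ |(y - 2)/(y + 7) − 4| < eps.
Combining over a common denominator, (y - 2)/(y + 7) − 4 = [(y - 2)·(-3) − (-12)·(y + 7)] / [(-3)·(y + 7)] = 9(y + 10) / ((-3)(y + 7)).
So |(y - 2)/(y + 7) − 4| = 9|y + 10| / (3·|y + 7|).
Require delta ≤ 3/2, so |y + 7| ≥ |-3| − |y + 10| > 3 − 3/2 = 3/2.
Hence |(y - 2)/(y + 7) − 4| < 9|y + 10|/(3·(3/2)) = 2|y + 10|, which is < eps once |y + 10| < (1/2)eps.
Take delta = min(3/2, (1/2)eps). Then 0 < |y + 10| < delta forces both bounds, so |(y - 2)/(y + 7) − 4| < eps.

delta = min(3/2, (1/2)eps)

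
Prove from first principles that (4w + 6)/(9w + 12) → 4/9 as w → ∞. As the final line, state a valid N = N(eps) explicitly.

N = (2/27)/eps

Let eps > 0. We seek N > 0 such that w > N implies |(4w + 6)/(9w + 12) − (4/9)| < eps.
(4w + 6)/(9w + 12) − (4/9) = (9(4w + 6) − 4(9w + 12)) / (9(9w + 12)) = 6/(9(9w + 12)).
For w > 0 we have 9w + 12 > 9w, so |(4w + 6)/(9w + 12) − (4/9)| = 6/(9(9w + 12)) < 6/(9·9w) = (2/27)/w.
Thus |(4w + 6)/(9w + 12) − (4/9)| < eps whenever w > (2/27)/eps.
Take N = (2/27)/eps. If w > N then |(4w + 6)/(9w + 12) − (4/9)| < (2/27)/w < eps.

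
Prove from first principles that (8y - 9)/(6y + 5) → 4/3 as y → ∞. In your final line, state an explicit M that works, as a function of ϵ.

M = (47/18)/ϵ

Fix ϵ > 0. We seek M > 0 such that y > M implies |(8y - 9)/(6y + 5) − (4/3)| < ϵ.
(8y - 9)/(6y + 5) − (4/3) = (6(8y - 9) − 8(6y + 5)) / (6(6y + 5)) = -94/(6(6y + 5)).
For y > 0 we have 6y + 5 > 6y, so |(8y - 9)/(6y + 5) − (4/3)| = 94/(6(6y + 5)) < 94/(6·6y) = (47/18)/y.
Thus |(8y - 9)/(6y + 5) − (4/3)| < ϵ whenever y > (47/18)/ϵ.
Take M = (47/18)/ϵ. If y > M then |(8y - 9)/(6y + 5) − (4/3)| < (47/18)/y < ϵ.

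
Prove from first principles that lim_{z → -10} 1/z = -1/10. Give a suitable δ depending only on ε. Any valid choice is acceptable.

δ = min(5, 50ε)

Let ε > 0. We seek δ > 0 such that 0 < |z + 10| < δ implies |1/z + 1/10| < ε.
|1/z + 1/10| = |-10 − z|/(10·|z|) = |z + 10|/(10|z|).
Require δ ≤ 5 so that |z| > 10 − 5 = 5, hence 10|z| > 50.
Then |1/z + 1/10| < |z + 10|/50, which is < ε when |z + 10| < 50ε.
Take δ = min(5, 50ε). Then 0 < |z + 10| < δ gives both |z + 10| < 5 and |z + 10| < 50ε, so |1/z + 1/10| < ε.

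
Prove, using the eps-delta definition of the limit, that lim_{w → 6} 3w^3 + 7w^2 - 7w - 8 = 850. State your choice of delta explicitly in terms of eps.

delta = min(2, eps/535)

Let eps > 0 be given. We want delta > 0 such that 0 < |w − 6| < delta implies |(3w^3 + 7w^2 - 7w - 8) − 850| < eps.
(3w^3 + 7w^2 - 7w - 8) − 850 = 3w^3 + 7w^2 - 7w - 858 = (w − 6)(3w^2 + 25w + 143).
So |(3w^3 + 7w^2 - 7w - 8) − 850| = |w − 6|·|3w^2 + 25w + 143|.
Require delta ≤ 2. Then |w − 6| < 2 gives |w| < 8, and by the triangle inequality |3w^2 + 25w + 143| ≤ 3·8^2 + 25·8 + 143 = 535.
Hence |(3w^3 + 7w^2 - 7w - 8) − 850| ≤ 535|w − 6| < eps provided |w − 6| < eps/535.
Choosing delta = min(2, eps/535) ensures both conditions, hence |(3w^3 + 7w^2 - 7w - 8) − 850| < eps.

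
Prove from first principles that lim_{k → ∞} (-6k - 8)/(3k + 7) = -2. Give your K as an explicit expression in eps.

K = 2/eps

Suppose eps > 0. For k ≥ 1, |(-6k - 8)/(3k + 7) + 2| = |18|/(3(3k + 7)) = 18/(3(3k + 7)).
Since 3k + 7 ≥ 3k for k ≥ 1, this is ≤ 18/(3·3k) = 2/k.
So |(-6k - 8)/(3k + 7) + 2| < eps whenever k > 2/eps.
Take K = 2/eps. If k > K then |(-6k - 8)/(3k + 7) + 2| ≤ 2/k < eps.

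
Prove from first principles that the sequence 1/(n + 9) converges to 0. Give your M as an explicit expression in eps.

Fix eps > 0. For n ≥ 1, |1/(n + 9) − 0| = 1/(n + 9) ≤ 1/n.
We need 1/n < eps, i.e. n > 1/eps.
Take M = 1/eps. If n > M then |1/(n + 9)| ≤ 1/n < eps.

M = 1/eps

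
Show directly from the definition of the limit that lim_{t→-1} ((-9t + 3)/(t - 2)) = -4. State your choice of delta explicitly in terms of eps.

Fix eps > 0. We want delta > 0 with 0 < |t + 1| < delta ⇒ |(-9t + 3)/(t - 2) + 4| < eps.
Combining over a common denominator, (-9t + 3)/(t - 2) + 4 = [(-9t + 3)·(-3) − 12·(t - 2)] / [(-3)·(t - 2)] = 15(t + 1) / ((-3)(t - 2)).
So |(-9t + 3)/(t - 2) + 4| = 15|t + 1| / (3·|t − 2|).
Restrict delta ≤ 3/2. Then |t + 1| < 3/2 gives |t − 2| = |(t + 1) + (-3)| ≥ 3 − 3/2 = 3/2.
Hence |(-9t + 3)/(t - 2) + 4| < 15|t + 1|/(3·(3/2)) = (10/3)|t + 1|, which is < eps once |t + 1| < (3/10)eps.
Take delta = min(3/2, (3/10)eps). Then 0 < |t + 1| < delta forces both bounds, so |(-9t + 3)/(t - 2) + 4| < eps.

delta = min(3/2, (3/10)eps)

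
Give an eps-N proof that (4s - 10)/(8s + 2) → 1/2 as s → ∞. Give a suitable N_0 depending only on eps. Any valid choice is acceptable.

N_0 = (11/8)/eps

Let eps > 0 be given. We seek N_0 > 0 such that s > N_0 implies |(4s - 10)/(8s + 2) − (1/2)| < eps.
(4s - 10)/(8s + 2) − (1/2) = (8(4s - 10) − 4(8s + 2)) / (8(8s + 2)) = -88/(8(8s + 2)).
For s > 0 we have 8s + 2 > 8s, so |(4s - 10)/(8s + 2) − (1/2)| = 88/(8(8s + 2)) < 88/(8·8s) = (11/8)/s.
Thus |(4s - 10)/(8s + 2) − (1/2)| < eps whenever s > (11/8)/eps.
Take N_0 = (11/8)/eps. If s > N_0 then |(4s - 10)/(8s + 2) − (1/2)| < (11/8)/s < eps.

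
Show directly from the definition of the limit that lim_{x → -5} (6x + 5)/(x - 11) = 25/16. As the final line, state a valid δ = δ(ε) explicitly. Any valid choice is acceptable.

δ = min(8, (128/71)ε)

Let ε > 0 be given. We want δ > 0 with 0 < |x + 5| < δ ⇒ |(6x + 5)/(x - 11) − (25/16)| < ε.
Combining over a common denominator, (6x + 5)/(x - 11) − (25/16) = [(6x + 5)·(-16) − (-25)·(x - 11)] / [(-16)·(x - 11)] = -71(x + 5) / ((-16)(x - 11)).
So |(6x + 5)/(x - 11) − (25/16)| = 71|x + 5| / (16·|x − 11|).
Require δ ≤ 8, so |x − 11| ≥ |-16| − |x + 5| > 16 − 8 = 8.
Hence |(6x + 5)/(x - 11) − (25/16)| < 71|x + 5|/(16·8) = (71/128)|x + 5|, which is < ε once |x + 5| < (128/71)ε.
Take δ = min(8, (128/71)ε). Then 0 < |x + 5| < δ forces both bounds, so |(6x + 5)/(x - 11) − (25/16)| < ε.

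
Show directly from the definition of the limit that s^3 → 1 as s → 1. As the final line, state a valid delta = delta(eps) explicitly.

Fix eps > 0. We seek delta > 0 with 0 < |s − 1| < delta ⇒ |s^3 − 1| < eps.
Factor: s^3 − 1 = (s − 1)(s^2 + s + 1), so |s^3 − 1| = |s − 1|·|s^2 + s + 1|.
Impose delta ≤ 2 so that |s| < 3; then |s^2 + s + 1| ≤ 13.
Hence |s^3 − 1| ≤ 13|s − 1|, which is < eps once |s − 1| < eps/13.
Take delta = min(2, eps/13). If 0 < |s − 1| < delta then both bounds hold and |s^3 − 1| ≤ 13|s − 1| < 13·(eps/13) = eps.

delta = min(2, eps/13)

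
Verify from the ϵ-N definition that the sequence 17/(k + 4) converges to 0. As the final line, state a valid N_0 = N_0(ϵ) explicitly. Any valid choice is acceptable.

Let ϵ > 0 be given. For k ≥ 1, |17/(k + 4) − 0| = 17/(k + 4) ≤ 17/k.
We need 17/k < ϵ, i.e. k > 17/ϵ.
Take N_0 = 17/ϵ. If k > N_0 then |17/(k + 4)| ≤ 17/k < ϵ.

N_0 = 17/ϵ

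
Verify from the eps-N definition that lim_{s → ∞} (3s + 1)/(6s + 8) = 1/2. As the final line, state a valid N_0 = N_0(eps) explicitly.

Suppose eps > 0. We seek N_0 > 0 such that s > N_0 implies |(3s + 1)/(6s + 8) − (1/2)| < eps.
(3s + 1)/(6s + 8) − (1/2) = (6(3s + 1) − 3(6s + 8)) / (6(6s + 8)) = -18/(6(6s + 8)).
For s > 0 we have 6s + 8 > 6s, so |(3s + 1)/(6s + 8) − (1/2)| = 18/(6(6s + 8)) < 18/(6·6s) = (1/2)/s.
Thus |(3s + 1)/(6s + 8) − (1/2)| < eps whenever s > (1/2)/eps.
Take N_0 = (1/2)/eps. If s > N_0 then |(3s + 1)/(6s + 8) − (1/2)| < (1/2)/s < eps.

N_0 = (1/2)/eps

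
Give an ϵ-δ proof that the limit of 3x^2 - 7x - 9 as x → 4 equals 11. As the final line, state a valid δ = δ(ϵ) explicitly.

δ = min(1, ϵ/20)

Let ϵ > 0. We want δ > 0 such that 0 < |x − 4| < δ implies |(3x^2 - 7x - 9) − 11| < ϵ.
(3x^2 - 7x - 9) − 11 = 3x^2 - 7x - 20 = (x − 4)(3x + 5).
So |(3x^2 - 7x - 9) − 11| = |x − 4|·|3x + 5|.
Assume first that |x − 4| < 1, so |x| < 5. Then |3x + 5| ≤ 3·5 + 5 = 20.
Hence |(3x^2 - 7x - 9) − 11| ≤ 20|x − 4| < ϵ provided |x − 4| < ϵ/20.
Choosing δ = min(1, ϵ/20) ensures both conditions, hence |(3x^2 - 7x - 9) − 11| < ϵ.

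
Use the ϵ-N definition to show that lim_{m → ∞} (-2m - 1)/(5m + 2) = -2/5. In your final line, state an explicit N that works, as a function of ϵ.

Fix ϵ > 0. For m ≥ 1, |(-2m - 1)/(5m + 2) + 2/5| = |-1|/(5(5m + 2)) = 1/(5(5m + 2)).
Since 5m + 2 ≥ 5m for m ≥ 1, this is ≤ 1/(5·5m) = (1/25)/m.
So |(-2m - 1)/(5m + 2) + 2/5| < ϵ whenever m > (1/25)/ϵ.
Take N = (1/25)/ϵ. If m > N then |(-2m - 1)/(5m + 2) + 2/5| ≤ (1/25)/m < ϵ.

N = (1/25)/ϵ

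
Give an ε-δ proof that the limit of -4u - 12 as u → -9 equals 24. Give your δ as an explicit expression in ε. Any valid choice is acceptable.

Let ε > 0 be given. We need δ > 0 so that 0 < |u + 9| < δ implies |(-4u - 12) − 24| < ε.
|(-4u - 12) − 24| = |-4u - 36| = 4|u + 9|.
So 4|u + 9| < ε exactly when |u + 9| < ε/4.
Take δ = ε/4. If 0 < |u + 9| < δ then |(-4u - 12) − 24| = 4|u + 9| < 4·(ε/4) = ε.

δ = ε/4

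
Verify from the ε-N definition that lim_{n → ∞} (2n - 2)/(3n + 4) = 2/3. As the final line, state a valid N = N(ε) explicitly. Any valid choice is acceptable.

N = (14/9)/ε

Suppose ε > 0. For n ≥ 1, |(2n - 2)/(3n + 4) − (2/3)| = |-14|/(3(3n + 4)) = 14/(3(3n + 4)).
Since 3n + 4 ≥ 3n for n ≥ 1, this is ≤ 14/(3·3n) = (14/9)/n.
So |(2n - 2)/(3n + 4) − (2/3)| < ε whenever n > (14/9)/ε.
Take N = (14/9)/ε. If n > N then |(2n - 2)/(3n + 4) − (2/3)| ≤ (14/9)/n < ε.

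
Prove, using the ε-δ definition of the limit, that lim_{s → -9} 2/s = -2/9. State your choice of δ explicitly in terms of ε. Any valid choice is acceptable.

Fix ε > 0. We seek δ > 0 such that 0 < |s + 9| < δ implies |2/s + 2/9| < ε.
|2/s + 2/9| = 2·|-9 − s|/(9·|s|) = 2|s + 9|/(9|s|).
Restrict δ ≤ 9/2. Then |s + 9| < 9/2 gives |s| > 9/2, so 9|s| > 81/2.
Then |2/s + 2/9| < 2|s + 9|/(81/2), which is < ε when |s + 9| < (81/4)ε.
Take δ = min(9/2, (81/4)ε). Then 0 < |s + 9| < δ gives both |s + 9| < 9/2 and |s + 9| < (81/4)ε, so |2/s + 2/9| < ε.

δ = min(9/2, (81/4)ε)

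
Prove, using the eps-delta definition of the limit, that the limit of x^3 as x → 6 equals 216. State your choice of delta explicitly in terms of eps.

delta = min(1, eps/127)

Fix eps > 0. We seek delta > 0 with 0 < |x − 6| < delta ⇒ |x^3 − 216| < eps.
Factor: x^3 − 216 = (x − 6)(x^2 + 6x + 36), so |x^3 − 216| = |x − 6|·|x^2 + 6x + 36|.
Restrict delta ≤ 1. Then |x − 6| < 1 gives |x| < 7, so by the triangle inequality |x^2 + 6x + 36| ≤ 7^2 + 6·7 + 36 = 127.
Hence |x^3 − 216| ≤ 127|x − 6|, which is < eps once |x − 6| < eps/127.
Take delta = min(1, eps/127). If 0 < |x − 6| < delta then both bounds hold and |x^3 − 216| ≤ 127|x − 6| < 127·(eps/127) = eps.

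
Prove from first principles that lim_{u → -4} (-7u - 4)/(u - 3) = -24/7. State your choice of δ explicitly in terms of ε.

Fix ε > 0. We want δ > 0 with 0 < |u + 4| < δ ⇒ |(-7u - 4)/(u - 3) + 24/7| < ε.
Combining over a common denominator, (-7u - 4)/(u - 3) + 24/7 = [(-7u - 4)·(-7) − 24·(u - 3)] / [(-7)·(u - 3)] = 25(u + 4) / ((-7)(u - 3)).
So |(-7u - 4)/(u - 3) + 24/7| = 25|u + 4| / (7·|u − 3|).
Restrict δ ≤ 7/2. Then |u + 4| < 7/2 gives |u − 3| = |(u + 4) + (-7)| ≥ 7 − 7/2 = 7/2.
Hence |(-7u - 4)/(u - 3) + 24/7| < 25|u + 4|/(7·(7/2)) = (50/49)|u + 4|, which is < ε once |u + 4| < (49/50)ε.
Take δ = min(7/2, (49/50)ε). Then 0 < |u + 4| < δ forces both bounds, so |(-7u - 4)/(u - 3) + 24/7| < ε.

δ = min(7/2, (49/50)ε)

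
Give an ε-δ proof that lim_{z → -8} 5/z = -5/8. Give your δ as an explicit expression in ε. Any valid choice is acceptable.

δ = min(4, (32/5)ε)

Suppose ε > 0. We seek δ > 0 such that 0 < |z + 8| < δ implies |5/z + 5/8| < ε.
|5/z + 5/8| = 5·|-8 − z|/(8·|z|) = 5|z + 8|/(8|z|).
Require δ ≤ 4 so that |z| > 8 − 4 = 4, hence 8|z| > 32.
Then |5/z + 5/8| < 5|z + 8|/32, which is < ε when |z + 8| < (32/5)ε.
Take δ = min(4, (32/5)ε). Then 0 < |z + 8| < δ gives both |z + 8| < 4 and |z + 8| < (32/5)ε, so |5/z + 5/8| < ε.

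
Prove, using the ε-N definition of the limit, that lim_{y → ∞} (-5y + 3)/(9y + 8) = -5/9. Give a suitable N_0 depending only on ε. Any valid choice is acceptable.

N_0 = (67/81)/ε

Let ε > 0. We seek N_0 > 0 such that y > N_0 implies |(-5y + 3)/(9y + 8) + 5/9| < ε.
(-5y + 3)/(9y + 8) + 5/9 = (9(-5y + 3) − (-5)(9y + 8)) / (9(9y + 8)) = 67/(9(9y + 8)).
For y > 0 we have 9y + 8 > 9y, so |(-5y + 3)/(9y + 8) + 5/9| = 67/(9(9y + 8)) < 67/(9·9y) = (67/81)/y.
Thus |(-5y + 3)/(9y + 8) + 5/9| < ε whenever y > (67/81)/ε.
Take N_0 = (67/81)/ε. If y > N_0 then |(-5y + 3)/(9y + 8) + 5/9| < (67/81)/y < ε.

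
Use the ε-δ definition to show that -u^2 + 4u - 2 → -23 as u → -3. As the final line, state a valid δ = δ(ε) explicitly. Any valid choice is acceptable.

Fix ε > 0. We want δ > 0 such that 0 < |u + 3| < δ implies |(-u^2 + 4u - 2) + 23| < ε.
(-u^2 + 4u - 2) + 23 = -u^2 + 4u + 21 = (u + 3)(-u + 7).
So |(-u^2 + 4u - 2) + 23| = |u + 3|·|-u + 7|.
Require δ ≤ 1. Then |u + 3| < 1 gives |u| < 4, and by the triangle inequality |-u + 7| ≤ 4 + 7 = 11.
Hence |(-u^2 + 4u - 2) + 23| ≤ 11|u + 3| < ε provided |u + 3| < ε/11.
Choosing δ = min(1, ε/11) ensures both conditions, hence |(-u^2 + 4u - 2) + 23| < ε.

δ = min(1, ε/11)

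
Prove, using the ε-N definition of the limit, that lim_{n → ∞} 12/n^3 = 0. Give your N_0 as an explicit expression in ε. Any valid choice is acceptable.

N_0 = (12/ε)^{1/3}

Suppose ε > 0. For n ≥ 1, |12/n^3 − 0| = 12/n^3.
12/n^3 < ε ⇔ n^3 > 12/ε ⇔ n > (12/ε)^{1/3}.
Take N_0 = (12/ε)^{1/3}. Then n > N_0 implies 12/n^3 < ε.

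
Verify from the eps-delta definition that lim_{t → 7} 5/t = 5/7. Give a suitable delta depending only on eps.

delta = min(7/2, (49/10)eps)

Fix eps > 0. We seek delta > 0 such that 0 < |t − 7| < delta implies |5/t − (5/7)| < eps.
|5/t − (5/7)| = 5·|7 − t|/(7·|t|) = 5|t − 7|/(7|t|).
Restrict delta ≤ 7/2. Then |t − 7| < 7/2 gives |t| > 7/2, so 7|t| > 49/2.
Then |5/t − (5/7)| < 5|t − 7|/(49/2), which is < eps when |t − 7| < (49/10)eps.
Take delta = min(7/2, (49/10)eps). Then 0 < |t − 7| < delta gives both |t − 7| < 7/2 and |t − 7| < (49/10)eps, so |5/t − (5/7)| < eps.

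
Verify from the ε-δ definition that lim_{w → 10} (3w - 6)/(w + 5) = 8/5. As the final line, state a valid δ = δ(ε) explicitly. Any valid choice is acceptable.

δ = min(15/2, (75/14)ε)

Let ε > 0. We want δ > 0 with 0 < |w − 10| < δ ⇒ |(3w - 6)/(w + 5) − (8/5)| < ε.
Combining over a common denominator, (3w - 6)/(w + 5) − (8/5) = [(3w - 6)·15 − 24·(w + 5)] / [15·(w + 5)] = 21(w − 10) / (15(w + 5)).
So |(3w - 6)/(w + 5) − (8/5)| = 21|w − 10| / (15·|w + 5|).
Restrict δ ≤ 15/2. Then |w − 10| < 15/2 gives |w + 5| = |(w − 10) + 15| ≥ 15 − 15/2 = 15/2.
Hence |(3w - 6)/(w + 5) − (8/5)| < 21|w − 10|/(15·(15/2)) = (14/75)|w − 10|, which is < ε once |w − 10| < (75/14)ε.
Take δ = min(15/2, (75/14)ε). Then 0 < |w − 10| < δ forces both bounds, so |(3w - 6)/(w + 5) − (8/5)| < ε.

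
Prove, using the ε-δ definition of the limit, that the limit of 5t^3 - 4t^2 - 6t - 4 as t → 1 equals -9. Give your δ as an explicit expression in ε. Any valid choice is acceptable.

Let ε > 0. We want δ > 0 such that 0 < |t − 1| < δ implies |(5t^3 - 4t^2 - 6t - 4) + 9| < ε.
(5t^3 - 4t^2 - 6t - 4) + 9 = 5t^3 - 4t^2 - 6t + 5 = (t − 1)(5t^2 + t - 5).
So |(5t^3 - 4t^2 - 6t - 4) + 9| = |t − 1|·|5t^2 + t - 5|.
Require δ ≤ 1. Then |t − 1| < 1 gives |t| < 2, and by the triangle inequality |5t^2 + t - 5| ≤ 5·2^2 + 2 + 5 = 27.
Hence |(5t^3 - 4t^2 - 6t - 4) + 9| ≤ 27|t − 1| < ε provided |t − 1| < ε/27.
Take δ = min(1, ε/27). Then 0 < |t − 1| < δ gives both |t − 1| < 1 and |t − 1| < ε/27, so |(5t^3 - 4t^2 - 6t - 4) + 9| < ε.

δ = min(1, ε/27)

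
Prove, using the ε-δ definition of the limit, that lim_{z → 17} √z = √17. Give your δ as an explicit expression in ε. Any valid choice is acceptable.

δ = min(17, √17·ε)

Let ε > 0 be given. We want δ > 0 such that 0 < |z − 17| < δ implies |√z − √17| < ε.
Rationalise: √z − √17 = (z − 17)/(√z + √17), so |√z − √17| = |z − 17|/(√z + √17).
Restrict δ ≤ 17 so that |z − 17| < 17 forces z > 0, and then √z + √17 > √17.
Hence |√z − √17| < |z − 17|/√17, which is < ε once |z − 17| < √17·ε.
Take δ = min(17, √17·ε). If 0 < |z − 17| < δ then z > 0 and |√z − √17| < |z − 17|/√17 < ε.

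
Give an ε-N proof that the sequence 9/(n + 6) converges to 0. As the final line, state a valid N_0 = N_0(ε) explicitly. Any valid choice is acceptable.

N_0 = 9/ε

Let ε > 0. For n ≥ 1, |9/(n + 6) − 0| = 9/(n + 6) ≤ 9/n.
We need 9/n < ε, i.e. n > 9/ε.
Take N_0 = 9/ε. If n > N_0 then |9/(n + 6)| ≤ 9/n < ε.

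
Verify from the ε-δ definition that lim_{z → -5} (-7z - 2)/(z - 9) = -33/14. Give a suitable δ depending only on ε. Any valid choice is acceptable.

Let ε > 0. We want δ > 0 with 0 < |z + 5| < δ ⇒ |(-7z - 2)/(z - 9) + 33/14| < ε.
Combining over a common denominator, (-7z - 2)/(z - 9) + 33/14 = [(-7z - 2)·(-14) − 33·(z - 9)] / [(-14)·(z - 9)] = 65(z + 5) / ((-14)(z - 9)).
So |(-7z - 2)/(z - 9) + 33/14| = 65|z + 5| / (14·|z − 9|).
Restrict δ ≤ 7. Then |z + 5| < 7 gives |z − 9| = |(z + 5) + (-14)| ≥ 14 − 7 = 7.
Hence |(-7z - 2)/(z - 9) + 33/14| < 65|z + 5|/(14·7) = (65/98)|z + 5|, which is < ε once |z + 5| < (98/65)ε.
Take δ = min(7, (98/65)ε). Then 0 < |z + 5| < δ forces both bounds, so |(-7z - 2)/(z - 9) + 33/14| < ε.

δ = min(7, (98/65)ε)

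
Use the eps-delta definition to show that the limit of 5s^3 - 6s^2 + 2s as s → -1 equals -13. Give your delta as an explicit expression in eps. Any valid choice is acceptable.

Let eps > 0. We want delta > 0 such that 0 < |s + 1| < delta implies |(5s^3 - 6s^2 + 2s) + 13| < eps.
(5s^3 - 6s^2 + 2s) + 13 = 5s^3 - 6s^2 + 2s + 13 = (s + 1)(5s^2 - 11s + 13).
So |(5s^3 - 6s^2 + 2s) + 13| = |s + 1|·|5s^2 - 11s + 13|.
Require delta ≤ 1. Then |s + 1| < 1 gives |s| < 2, and by the triangle inequality |5s^2 - 11s + 13| ≤ 5·2^2 + 11·2 + 13 = 55.
Hence |(5s^3 - 6s^2 + 2s) + 13| ≤ 55|s + 1| < eps provided |s + 1| < eps/55.
Choosing delta = min(1, eps/55) ensures both conditions, hence |(5s^3 - 6s^2 + 2s) + 13| < eps.

delta = min(1, eps/55)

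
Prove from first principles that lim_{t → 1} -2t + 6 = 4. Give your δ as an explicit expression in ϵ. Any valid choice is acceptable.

δ = ϵ/2

Let ϵ > 0. We need δ > 0 so that 0 < |t − 1| < δ implies |(-2t + 6) − 4| < ϵ.
Since (-2t + 6) − 4 = -2(t − 1), we have |(-2t + 6) − 4| = 2|t − 1|.
Thus it suffices that |t − 1| < ϵ/2.
Choosing δ = ϵ/2 gives |(-2t + 6) − 4| = 2|t − 1| < ϵ whenever |t − 1| < δ.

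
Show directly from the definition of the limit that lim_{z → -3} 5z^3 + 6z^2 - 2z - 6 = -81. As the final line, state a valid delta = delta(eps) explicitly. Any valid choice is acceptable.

delta = min(1, eps/141)

Fix eps > 0. We want delta > 0 such that 0 < |z + 3| < delta implies |(5z^3 + 6z^2 - 2z - 6) + 81| < eps.
(5z^3 + 6z^2 - 2z - 6) + 81 = 5z^3 + 6z^2 - 2z + 75 = (z + 3)(5z^2 - 9z + 25).
So |(5z^3 + 6z^2 - 2z - 6) + 81| = |z + 3|·|5z^2 - 9z + 25|.
Assume first that |z + 3| < 1, so |z| < 4. Then |5z^2 - 9z + 25| ≤ 5·4^2 + 9·4 + 25 = 141.
Hence |(5z^3 + 6z^2 - 2z - 6) + 81| ≤ 141|z + 3| < eps provided |z + 3| < eps/141.
Take delta = min(1, eps/141). Then 0 < |z + 3| < delta gives both |z + 3| < 1 and |z + 3| < eps/141, so |(5z^3 + 6z^2 - 2z - 6) + 81| < eps.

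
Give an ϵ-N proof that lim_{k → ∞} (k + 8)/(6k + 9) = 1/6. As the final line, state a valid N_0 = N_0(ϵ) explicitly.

N_0 = (13/12)/ϵ

Fix ϵ > 0. For k ≥ 1, |(k + 8)/(6k + 9) − (1/6)| = |39|/(6(6k + 9)) = 39/(6(6k + 9)).
Since 6k + 9 ≥ 6k for k ≥ 1, this is ≤ 39/(6·6k) = (13/12)/k.
So |(k + 8)/(6k + 9) − (1/6)| < ϵ whenever k > (13/12)/ϵ.
Take N_0 = (13/12)/ϵ. If k > N_0 then |(k + 8)/(6k + 9) − (1/6)| ≤ (13/12)/k < ϵ.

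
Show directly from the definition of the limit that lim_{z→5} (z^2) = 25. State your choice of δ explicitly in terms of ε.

Suppose ε > 0. We seek δ > 0 with 0 < |z − 5| < δ ⇒ |z^2 − 25| < ε.
Factor: z^2 − 25 = (z − 5)(z + 5), so |z^2 − 25| = |z − 5|·|z + 5|.
Impose δ ≤ 1 so that |z| < 6; then |z + 5| ≤ 11.
Hence |z^2 − 25| ≤ 11|z − 5|, which is < ε once |z − 5| < ε/11.
Take δ = min(1, ε/11). If 0 < |z − 5| < δ then both bounds hold and |z^2 − 25| ≤ 11|z − 5| < 11·(ε/11) = ε.

δ = min(1, ε/11)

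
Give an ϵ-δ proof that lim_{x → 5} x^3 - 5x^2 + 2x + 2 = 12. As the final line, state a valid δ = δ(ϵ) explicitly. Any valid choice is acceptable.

δ = min(1, ϵ/38)

Fix ϵ > 0. We want δ > 0 such that 0 < |x − 5| < δ implies |(x^3 - 5x^2 + 2x + 2) − 12| < ϵ.
(x^3 - 5x^2 + 2x + 2) − 12 = x^3 - 5x^2 + 2x - 10 = (x − 5)(x^2 + 2).
So |(x^3 - 5x^2 + 2x + 2) − 12| = |x − 5|·|x^2 + 2|.
Assume first that |x − 5| < 1, so |x| < 6. Then |x^2 + 2| ≤ 6^2 + 2 = 38.
Hence |(x^3 - 5x^2 + 2x + 2) − 12| ≤ 38|x − 5| < ϵ provided |x − 5| < ϵ/38.
Choosing δ = min(1, ϵ/38) ensures both conditions, hence |(x^3 - 5x^2 + 2x + 2) − 12| < ϵ.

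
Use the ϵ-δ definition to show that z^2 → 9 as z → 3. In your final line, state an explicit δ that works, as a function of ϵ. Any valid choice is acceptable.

δ = min(1, ϵ/7)

Let ϵ > 0. We seek δ > 0 with 0 < |z − 3| < δ ⇒ |z^2 − 9| < ϵ.
Factor: z^2 − 9 = (z − 3)(z + 3), so |z^2 − 9| = |z − 3|·|z + 3|.
Restrict δ ≤ 1. Then |z − 3| < 1 gives |z| < 4, so by the triangle inequality |z + 3| ≤ 4 + 3 = 7.
Hence |z^2 − 9| ≤ 7|z − 3|, which is < ϵ once |z − 3| < ϵ/7.
Take δ = min(1, ϵ/7). If 0 < |z − 3| < δ then both bounds hold and |z^2 − 9| ≤ 7|z − 3| < 7·(ϵ/7) = ϵ.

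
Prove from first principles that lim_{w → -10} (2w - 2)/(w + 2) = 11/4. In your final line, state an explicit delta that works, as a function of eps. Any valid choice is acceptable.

Suppose eps > 0. We want delta > 0 with 0 < |w + 10| < delta ⇒ |(2w - 2)/(w + 2) − (11/4)| < eps.
Combining over a common denominator, (2w - 2)/(w + 2) − (11/4) = [(2w - 2)·(-8) − (-22)·(w + 2)] / [(-8)·(w + 2)] = 6(w + 10) / ((-8)(w + 2)).
So |(2w - 2)/(w + 2) − (11/4)| = 6|w + 10| / (8·|w + 2|).
Restrict delta ≤ 4. Then |w + 10| < 4 gives |w + 2| = |(w + 10) + (-8)| ≥ 8 − 4 = 4.
Hence |(2w - 2)/(w + 2) − (11/4)| < 6|w + 10|/(8·4) = (3/16)|w + 10|, which is < eps once |w + 10| < (16/3)eps.
Take delta = min(4, (16/3)eps). Then 0 < |w + 10| < delta forces both bounds, so |(2w - 2)/(w + 2) − (11/4)| < eps.

delta = min(4, (16/3)eps)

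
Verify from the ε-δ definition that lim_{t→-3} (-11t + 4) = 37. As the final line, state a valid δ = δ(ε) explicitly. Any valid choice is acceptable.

δ = ε/11

Let ε > 0. We need δ > 0 so that 0 < |t + 3| < δ implies |(-11t + 4) − 37| < ε.
Since (-11t + 4) − 37 = -11(t + 3), we have |(-11t + 4) − 37| = 11|t + 3|.
Thus it suffices that |t + 3| < ε/11.
Take δ = ε/11. If 0 < |t + 3| < δ then |(-11t + 4) − 37| = 11|t + 3| < 11·(ε/11) = ε.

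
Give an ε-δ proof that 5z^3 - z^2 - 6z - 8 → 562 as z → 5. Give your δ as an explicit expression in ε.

Fix ε > 0. We want δ > 0 such that 0 < |z − 5| < δ implies |(5z^3 - z^2 - 6z - 8) − 562| < ε.
(5z^3 - z^2 - 6z - 8) − 562 = 5z^3 - z^2 - 6z - 570 = (z − 5)(5z^2 + 24z + 114).
So |(5z^3 - z^2 - 6z - 8) − 562| = |z − 5|·|5z^2 + 24z + 114|.
Assume first that |z − 5| < 1, so |z| < 6. Then |5z^2 + 24z + 114| ≤ 5·6^2 + 24·6 + 114 = 438.
Hence |(5z^3 - z^2 - 6z - 8) − 562| ≤ 438|z − 5| < ε provided |z − 5| < ε/438.
Take δ = min(1, ε/438). Then 0 < |z − 5| < δ gives both |z − 5| < 1 and |z − 5| < ε/438, so |(5z^3 - z^2 - 6z - 8) − 562| < ε.

δ = min(1, ε/438)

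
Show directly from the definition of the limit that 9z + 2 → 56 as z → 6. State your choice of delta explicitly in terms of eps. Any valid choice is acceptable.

Let eps > 0. We need delta > 0 so that 0 < |z − 6| < delta implies |(9z + 2) − 56| < eps.
Since (9z + 2) − 56 = 9(z − 6), we have |(9z + 2) − 56| = 9|z − 6|.
So 9|z − 6| < eps exactly when |z − 6| < eps/9.
Take delta = eps/9. If 0 < |z − 6| < delta then |(9z + 2) − 56| = 9|z − 6| < 9·(eps/9) = eps.

delta = eps/9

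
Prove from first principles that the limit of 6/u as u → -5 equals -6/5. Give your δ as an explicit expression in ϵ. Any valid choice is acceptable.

Let ϵ > 0 be given. We seek δ > 0 such that 0 < |u + 5| < δ implies |6/u + 6/5| < ϵ.
|6/u + 6/5| = 6·|-5 − u|/(5·|u|) = 6|u + 5|/(5|u|).
Restrict δ ≤ 5/2. Then |u + 5| < 5/2 gives |u| > 5/2, so 5|u| > 25/2.
Then |6/u + 6/5| < 6|u + 5|/(25/2), which is < ϵ when |u + 5| < (25/12)ϵ.
Take δ = min(5/2, (25/12)ϵ). Then 0 < |u + 5| < δ gives both |u + 5| < 5/2 and |u + 5| < (25/12)ϵ, so |6/u + 6/5| < ϵ.

δ = min(5/2, (25/12)ϵ)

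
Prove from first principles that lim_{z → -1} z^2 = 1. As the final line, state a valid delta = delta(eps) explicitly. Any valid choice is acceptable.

Let eps > 0. We seek delta > 0 with 0 < |z + 1| < delta ⇒ |z^2 − 1| < eps.
Factor: z^2 − 1 = (z + 1)(z - 1), so |z^2 − 1| = |z + 1|·|z - 1|.
Impose delta ≤ 1 so that |z| < 2; then |z - 1| ≤ 3.
Hence |z^2 − 1| ≤ 3|z + 1|, which is < eps once |z + 1| < eps/3.
Take delta = min(1, eps/3). If 0 < |z + 1| < delta then both bounds hold and |z^2 − 1| ≤ 3|z + 1| < 3·(eps/3) = eps.

delta = min(1, eps/3)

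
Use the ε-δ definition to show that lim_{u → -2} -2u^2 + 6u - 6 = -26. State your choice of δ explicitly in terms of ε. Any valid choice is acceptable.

δ = min(1, ε/16)

Fix ε > 0. We want δ > 0 such that 0 < |u + 2| < δ implies |(-2u^2 + 6u - 6) + 26| < ε.
(-2u^2 + 6u - 6) + 26 = -2u^2 + 6u + 20 = (u + 2)(-2u + 10).
So |(-2u^2 + 6u - 6) + 26| = |u + 2|·|-2u + 10|.
Assume first that |u + 2| < 1, so |u| < 3. Then |-2u + 10| ≤ 2·3 + 10 = 16.
Hence |(-2u^2 + 6u - 6) + 26| ≤ 16|u + 2| < ε provided |u + 2| < ε/16.
Choosing δ = min(1, ε/16) ensures both conditions, hence |(-2u^2 + 6u - 6) + 26| < ε.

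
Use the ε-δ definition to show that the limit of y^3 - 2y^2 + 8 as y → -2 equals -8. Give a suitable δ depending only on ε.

Suppose ε > 0. We want δ > 0 such that 0 < |y + 2| < δ implies |(y^3 - 2y^2 + 8) + 8| < ε.
(y^3 - 2y^2 + 8) + 8 = y^3 - 2y^2 + 16 = (y + 2)(y^2 - 4y + 8).
So |(y^3 - 2y^2 + 8) + 8| = |y + 2|·|y^2 - 4y + 8|.
Assume first that |y + 2| < 1, so |y| < 3. Then |y^2 - 4y + 8| ≤ 3^2 + 4·3 + 8 = 29.
Hence |(y^3 - 2y^2 + 8) + 8| ≤ 29|y + 2| < ε provided |y + 2| < ε/29.
Choosing δ = min(1, ε/29) ensures both conditions, hence |(y^3 - 2y^2 + 8) + 8| < ε.

δ = min(1, ε/29)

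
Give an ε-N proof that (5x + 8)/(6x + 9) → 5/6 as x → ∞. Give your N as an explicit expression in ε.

N = (1/12)/ε

Suppose ε > 0. We seek N > 0 such that x > N implies |(5x + 8)/(6x + 9) − (5/6)| < ε.
(5x + 8)/(6x + 9) − (5/6) = (6(5x + 8) − 5(6x + 9)) / (6(6x + 9)) = 3/(6(6x + 9)).
For x > 0 we have 6x + 9 > 6x, so |(5x + 8)/(6x + 9) − (5/6)| = 3/(6(6x + 9)) < 3/(6·6x) = (1/12)/x.
Thus |(5x + 8)/(6x + 9) − (5/6)| < ε whenever x > (1/12)/ε.
Take N = (1/12)/ε. If x > N then |(5x + 8)/(6x + 9) − (5/6)| < (1/12)/x < ε.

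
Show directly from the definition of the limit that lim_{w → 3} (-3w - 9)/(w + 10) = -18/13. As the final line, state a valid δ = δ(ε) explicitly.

δ = min(13/2, (169/42)ε)

Fix ε > 0. We want δ > 0 with 0 < |w − 3| < δ ⇒ |(-3w - 9)/(w + 10) + 18/13| < ε.
Combining over a common denominator, (-3w - 9)/(w + 10) + 18/13 = [(-3w - 9)·13 − (-18)·(w + 10)] / [13·(w + 10)] = -21(w − 3) / (13(w + 10)).
So |(-3w - 9)/(w + 10) + 18/13| = 21|w − 3| / (13·|w + 10|).
Require δ ≤ 13/2, so |w + 10| ≥ |13| − |w − 3| > 13 − 13/2 = 13/2.
Hence |(-3w - 9)/(w + 10) + 18/13| < 21|w − 3|/(13·(13/2)) = (42/169)|w − 3|, which is < ε once |w − 3| < (169/42)ε.
Take δ = min(13/2, (169/42)ε). Then 0 < |w − 3| < δ forces both bounds, so |(-3w - 9)/(w + 10) + 18/13| < ε.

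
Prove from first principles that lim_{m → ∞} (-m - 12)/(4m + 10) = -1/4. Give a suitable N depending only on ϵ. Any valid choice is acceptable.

N = (19/8)/ϵ

Let ϵ > 0 be given. For m ≥ 1, |(-m - 12)/(4m + 10) + 1/4| = |-38|/(4(4m + 10)) = 38/(4(4m + 10)).
Since 4m + 10 ≥ 4m for m ≥ 1, this is ≤ 38/(4·4m) = (19/8)/m.
So |(-m - 12)/(4m + 10) + 1/4| < ϵ whenever m > (19/8)/ϵ.
Take N = (19/8)/ϵ. If m > N then |(-m - 12)/(4m + 10) + 1/4| ≤ (19/8)/m < ϵ.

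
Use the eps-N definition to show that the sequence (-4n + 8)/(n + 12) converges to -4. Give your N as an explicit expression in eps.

N = 56/eps

Suppose eps > 0. For n ≥ 1, |(-4n + 8)/(n + 12) + 4| = |56|/((n + 12)) = 56/((n + 12)).
Since n + 12 ≥ n for n ≥ 1, this is ≤ 56/(n) = 56/n.
So |(-4n + 8)/(n + 12) + 4| < eps whenever n > 56/eps.
Take N = 56/eps. If n > N then |(-4n + 8)/(n + 12) + 4| ≤ 56/n < eps.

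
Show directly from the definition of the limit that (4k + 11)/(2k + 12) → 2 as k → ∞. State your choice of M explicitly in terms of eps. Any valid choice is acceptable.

M = (13/2)/eps

Fix eps > 0. For k ≥ 1, |(4k + 11)/(2k + 12) − 2| = |-26|/(2(2k + 12)) = 26/(2(2k + 12)).
Since 2k + 12 ≥ 2k for k ≥ 1, this is ≤ 26/(2·2k) = (13/2)/k.
So |(4k + 11)/(2k + 12) − 2| < eps whenever k > (13/2)/eps.
Take M = (13/2)/eps. If k > M then |(4k + 11)/(2k + 12) − 2| ≤ (13/2)/k < eps.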